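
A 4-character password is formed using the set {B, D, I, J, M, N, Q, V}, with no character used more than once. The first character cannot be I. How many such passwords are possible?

The first character has 8−1 = 7 choices (anything except I).
The remaining 3 characters are filled from the other 7 symbols without repetition: 7 × 6 × 5 = 210.
Total: 7 × 210 = 1470.

1470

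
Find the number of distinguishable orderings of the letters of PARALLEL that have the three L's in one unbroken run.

Treat the 3 copies of L as a single block. The multiset to arrange is then {LLL, A, A, E, P, R}, 6 items in all.
That gives (6)!/(2!) = 360 arrangements.

360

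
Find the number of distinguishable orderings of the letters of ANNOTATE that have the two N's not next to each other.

Total arrangements of ANNOTATE: 8!/(2!·2!·2!) = 5040.
Arrangements with the N's together: treat NN as one letter, giving (7)!/(2!·2!) = 1260.
Hence 5040 − 1260 = 3780.

3780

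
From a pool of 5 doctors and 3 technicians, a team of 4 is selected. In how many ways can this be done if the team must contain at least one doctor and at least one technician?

With no constraint there are C(8,4) = 70 possible selections.
Subtract selections that omit an entire group: no doctors → C(3,4) = 0; no technicians → C(5,4) = 5.
Both groups omitted at once is impossible, so 70 − 5 = 65.

65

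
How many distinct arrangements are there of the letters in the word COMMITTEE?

The 9 letters of COMMITTEE have repeats: E appearing twice, M appearing twice, and T appearing twice.
So there are 9! / (2!·2!·2!) = 45360 distinguishable arrangements.

45360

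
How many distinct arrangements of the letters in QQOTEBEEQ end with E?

3360

Fix E in the last position and arrange the remaining 8 letters.
Those 8 letters have E appearing twice and Q appearing 3 times, giving (8)!/(3!·2!) = 3360.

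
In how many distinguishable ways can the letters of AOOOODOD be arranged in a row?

The 8 letters of AOOOODOD have repeats: D appearing twice and O appearing 5 times.
Dividing 8! = 40320 by 5!·2! = 240 for the repeated letters gives 168.

168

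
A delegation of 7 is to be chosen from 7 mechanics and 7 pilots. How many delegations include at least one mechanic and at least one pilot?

Total 7-person selections from all 14: C(14,7) = 3432.
Subtract selections that omit an entire group: no mechanics → C(7,7) = 1; no pilots → C(7,7) = 1.
Both groups omitted at once is impossible, so 3432 − 2 = 3430.

3430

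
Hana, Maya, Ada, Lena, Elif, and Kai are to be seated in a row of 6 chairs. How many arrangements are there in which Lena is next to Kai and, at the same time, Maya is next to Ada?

Treat {Lena,Kai} as one block (2 orders) and {Maya,Ada} as another (2 orders).
That leaves 4 units to arrange: 2 × 2 × 4! = 4 × 24 = 96.

96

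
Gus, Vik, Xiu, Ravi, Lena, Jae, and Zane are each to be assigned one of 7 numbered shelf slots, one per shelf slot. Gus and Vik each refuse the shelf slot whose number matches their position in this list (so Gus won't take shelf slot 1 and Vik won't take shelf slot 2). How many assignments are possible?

3720

Let Aᵢ (for i ∈ {1, 2}) be the placements that put person i in their forbidden shelf slot. Any j of these fix j positions, leaving (7−j)! ways to fill the rest, and there are C(2,j) ways to pick which j.
By inclusion–exclusion, the number of valid placements is Σ_{j=0}^{2} (−1)^j C(2,j)·(7−j)!.
Computing: 5040 − 1440 + 120 = 3720.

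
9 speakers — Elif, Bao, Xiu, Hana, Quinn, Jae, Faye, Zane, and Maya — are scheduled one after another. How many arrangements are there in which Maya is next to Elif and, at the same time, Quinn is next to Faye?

Treat {Maya,Elif} as one block (2 orders) and {Quinn,Faye} as another (2 orders).
That leaves 7 units to arrange: 2 × 2 × 7! = 4 × 5040 = 20160.

20160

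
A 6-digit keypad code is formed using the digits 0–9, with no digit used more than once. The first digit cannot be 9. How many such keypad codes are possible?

136080

The first digit has 10−1 = 9 choices (anything except 9).
The remaining 5 digits are filled from the other 9 symbols without repetition: 9 × 8 × 7 × 6 × 5 = 15120.
Total: 9 × 15120 = 136080.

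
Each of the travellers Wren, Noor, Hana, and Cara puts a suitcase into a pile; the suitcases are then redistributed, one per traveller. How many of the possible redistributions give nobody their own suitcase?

9

This is the derangement count D_4: permutations of 4 items with no fixed point.
By inclusion–exclusion this is Σ_{j=0}^{4} (−1)^j C(4,j)·(4−j)!.
Computing: 24 − 24 + 12 − 4 + 1 = 9.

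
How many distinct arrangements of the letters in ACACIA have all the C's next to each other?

Treat the 2 copies of C as a single block. The multiset to arrange is then {CC, A, A, A, I}, 5 items in all.
That gives (5)!/(3!) = 20 arrangements.

20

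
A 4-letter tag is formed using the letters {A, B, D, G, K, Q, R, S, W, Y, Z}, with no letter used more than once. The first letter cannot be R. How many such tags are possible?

The first letter has 11−1 = 10 choices (anything except R).
The remaining 3 letters are filled from the other 10 symbols without repetition: 10 × 9 × 8 = 720.
Total: 10 × 720 = 7200.

7200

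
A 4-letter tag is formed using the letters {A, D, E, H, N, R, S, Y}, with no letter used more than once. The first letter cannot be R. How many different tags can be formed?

The first letter has 8−1 = 7 choices (anything except R).
The remaining 3 letters are filled from the other 7 symbols without repetition: 7 × 6 × 5 = 210.
Total: 7 × 210 = 1470.

1470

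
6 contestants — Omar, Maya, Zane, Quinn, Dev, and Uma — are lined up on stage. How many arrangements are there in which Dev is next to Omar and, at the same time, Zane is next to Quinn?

Treat {Dev,Omar} as one block (2 orders) and {Zane,Quinn} as another (2 orders).
That leaves 4 units to arrange: 2 × 2 × 4! = 4 × 24 = 96.

96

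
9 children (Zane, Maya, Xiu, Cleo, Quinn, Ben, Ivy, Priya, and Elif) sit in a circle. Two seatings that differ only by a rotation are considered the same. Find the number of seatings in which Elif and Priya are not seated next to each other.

30240

All circular seatings of 9 people number (8)! = 40320.
Seatings with Elif beside Priya: treat them as a block with 2 internal orders, giving 2 × (7)! = 10080.
Subtracting, 40320 − 10080 = 30240.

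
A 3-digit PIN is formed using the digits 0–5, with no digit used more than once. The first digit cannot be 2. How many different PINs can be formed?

100

The first digit has 6−1 = 5 choices (anything except 2).
The remaining 2 digits are filled from the other 5 symbols without repetition: 5 × 4 = 20.
Total: 5 × 20 = 100.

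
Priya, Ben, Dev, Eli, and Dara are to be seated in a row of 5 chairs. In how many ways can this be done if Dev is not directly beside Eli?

72

Of the 5! = 120 arrangements, those with Dev and Eli adjacent number 2 × 4! = 48 (treat the pair as a block with 2 internal orders).
So 120 − 48 = 72 arrangements keep them apart.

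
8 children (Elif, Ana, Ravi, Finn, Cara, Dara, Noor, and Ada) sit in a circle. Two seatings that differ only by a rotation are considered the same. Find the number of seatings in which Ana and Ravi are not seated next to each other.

3600

All circular seatings of 8 people number (7)! = 5040.
Seatings with Ana beside Ravi: treat them as a block with 2 internal orders, giving 2 × (6)! = 1440.
Subtracting, 5040 − 1440 = 3600.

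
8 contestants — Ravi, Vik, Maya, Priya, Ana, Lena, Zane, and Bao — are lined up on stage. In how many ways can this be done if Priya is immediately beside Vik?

Glue Priya and Vik into one block (2 internal orders), leaving 7 units to arrange in a row.
So the count is 2·(7)! = 10080.

10080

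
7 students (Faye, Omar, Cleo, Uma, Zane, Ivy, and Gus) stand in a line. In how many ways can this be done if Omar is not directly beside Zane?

Of the 7! = 5040 arrangements, those with Omar and Zane adjacent number 2 × 6! = 1440 (treat the pair as a block with 2 internal orders).
So 5040 − 1440 = 3600 arrangements keep them apart.

3600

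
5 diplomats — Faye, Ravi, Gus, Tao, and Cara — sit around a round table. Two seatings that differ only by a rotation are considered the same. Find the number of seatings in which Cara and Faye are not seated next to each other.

All circular seatings of 5 people number (4)! = 24.
Seatings with Cara beside Faye: treat them as a block with 2 internal orders, giving 2 × (3)! = 12.
Subtracting, 24 − 12 = 12.

12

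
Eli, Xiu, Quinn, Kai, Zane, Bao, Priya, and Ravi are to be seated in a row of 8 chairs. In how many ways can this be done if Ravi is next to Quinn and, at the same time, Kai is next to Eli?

2880

Treat {Ravi,Quinn} as one block (2 orders) and {Kai,Eli} as another (2 orders).
That leaves 6 units to arrange: 2 × 2 × 6! = 4 × 720 = 2880.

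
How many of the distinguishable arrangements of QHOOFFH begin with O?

Fix O in the first position and arrange the remaining 6 letters.
Those 6 letters have F appearing twice and H appearing twice, giving (6)!/(2!·2!) = 180.

180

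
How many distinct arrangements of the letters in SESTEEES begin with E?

140

Fix E in the first position and arrange the remaining 7 letters.
Those 7 letters have E appearing 3 times and S appearing 3 times, giving (7)!/(3!·3!) = 140.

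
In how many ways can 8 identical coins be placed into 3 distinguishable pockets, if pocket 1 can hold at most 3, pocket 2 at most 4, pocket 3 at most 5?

14

Without the upper bounds there are C(10,2) = 45 ways to split 8 among 3 pockets.
Subtract solutions that violate a single cap (substitute x_i' = x_i − (cap_i+1)): x_1 ≥ 4 gives C(6,2) = 15; x_2 ≥ 5 gives C(5,2) = 10; x_3 ≥ 6 gives C(4,2) = 6. Together 31.
No two caps can be exceeded simultaneously, so the pair terms are all 0.
By inclusion–exclusion the count is 45 − 31 + 0 = 14.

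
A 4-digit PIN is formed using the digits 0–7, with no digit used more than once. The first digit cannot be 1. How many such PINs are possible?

1470

The first digit has 8−1 = 7 choices (anything except 1).
The remaining 3 digits are filled from the other 7 symbols without repetition: 7 × 6 × 5 = 210.
Total: 7 × 210 = 1470.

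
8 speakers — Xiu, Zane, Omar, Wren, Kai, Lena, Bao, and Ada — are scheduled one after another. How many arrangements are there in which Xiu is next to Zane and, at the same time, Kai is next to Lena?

2880

Treat {Xiu,Zane} as one block (2 orders) and {Kai,Lena} as another (2 orders).
That leaves 6 units to arrange: 2 × 2 × 6! = 4 × 720 = 2880.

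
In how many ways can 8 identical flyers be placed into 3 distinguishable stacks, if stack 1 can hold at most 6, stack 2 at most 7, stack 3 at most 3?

26

Ignoring the caps, the number of non-negative solutions to x_1+…+x_3 = 8 is C(10,2) = 45.
Subtract solutions that violate a single cap (substitute x_i' = x_i − (cap_i+1)): x_1 ≥ 7 gives C(3,2) = 3; x_2 ≥ 8 gives C(2,2) = 1; x_3 ≥ 4 gives C(6,2) = 15. Together 19.
No two caps can be exceeded simultaneously, so the pair terms are all 0.
By inclusion–exclusion the count is 45 − 19 + 0 = 26.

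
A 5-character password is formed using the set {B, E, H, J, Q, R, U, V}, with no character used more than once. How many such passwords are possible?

Choose and order 5 of the 8 symbols: the first character has 8 options, the next 7, and so on down to 4.
That product is 8 × 7 × 6 × 5 × 4 = 6720.

6720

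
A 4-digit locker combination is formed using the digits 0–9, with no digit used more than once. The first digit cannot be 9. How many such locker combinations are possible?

The first digit has 10−1 = 9 choices (anything except 9).
The remaining 3 digits are filled from the other 9 symbols without repetition: 9 × 8 × 7 = 504.
Total: 9 × 504 = 4536.

4536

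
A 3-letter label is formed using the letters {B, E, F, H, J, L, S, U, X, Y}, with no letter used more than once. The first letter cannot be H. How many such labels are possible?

648

The first letter has 10−1 = 9 choices (anything except H).
The remaining 2 letters are filled from the other 9 symbols without repetition: 9 × 8 = 72.
Total: 9 × 72 = 648.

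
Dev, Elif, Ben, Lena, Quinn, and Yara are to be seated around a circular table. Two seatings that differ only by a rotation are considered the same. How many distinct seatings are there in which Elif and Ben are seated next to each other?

48

Treat {Elif, Ben} as one unit (2 internal orders) and seat the resulting 5 units around the table: (4)! circular arrangements.
So 2 × (4)! = 2 × 24 = 48.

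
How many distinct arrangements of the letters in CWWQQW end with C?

10

Fix C in the last position and arrange the remaining 5 letters.
Those 5 letters have Q appearing twice and W appearing 3 times, giving (5)!/(3!·2!) = 10.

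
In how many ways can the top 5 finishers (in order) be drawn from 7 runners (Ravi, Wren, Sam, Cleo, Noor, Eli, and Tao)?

2520

This is an ordered selection of 5 from 7: P(7,5).
That gives 7 × 6 × 5 × 4 × 3 = 2520.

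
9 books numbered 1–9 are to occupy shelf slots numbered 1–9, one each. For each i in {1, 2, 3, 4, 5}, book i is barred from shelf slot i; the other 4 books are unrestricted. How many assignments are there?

Let Aᵢ (for 1 ≤ i ≤ 5) be the placements that put book i in its forbidden shelf slot. Any j of these fix j positions, leaving (9−j)! ways to fill the rest, and there are C(5,j) ways to pick which j.
By inclusion–exclusion, the number of valid placements is Σ_{j=0}^{5} (−1)^j C(5,j)·(9−j)!.
Computing: 362880 − 201600 + 50400 − 7200 + 600 − 24 = 205056.

205056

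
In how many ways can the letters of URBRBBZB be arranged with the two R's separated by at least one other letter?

Total arrangements of URBRBBZB: 8!/(4!·2!) = 840.
Arrangements with the R's together: treat RR as one letter, giving (7)!/(4!) = 210.
Hence 840 − 210 = 630.

630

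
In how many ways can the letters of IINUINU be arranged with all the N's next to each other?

60

Treat the 2 copies of N as a single block. The multiset to arrange is then {NN, I, I, I, U, U}, 6 items in all.
That gives (6)!/(3!·2!) = 60 arrangements.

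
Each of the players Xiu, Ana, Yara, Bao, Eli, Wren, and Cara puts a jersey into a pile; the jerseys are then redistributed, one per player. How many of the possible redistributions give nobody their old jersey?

1854

This is the derangement count D_7: permutations of 7 items with no fixed point.
By inclusion–exclusion this is Σ_{j=0}^{7} (−1)^j C(7,j)·(7−j)!.
Computing: 5040 − 5040 + 2520 − 840 + 210 − 42 + 7 − 1 = 1854.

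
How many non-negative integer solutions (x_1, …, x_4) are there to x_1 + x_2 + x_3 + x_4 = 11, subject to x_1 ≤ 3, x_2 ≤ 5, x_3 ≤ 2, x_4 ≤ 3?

By stars and bars, unrestricted non-negative solutions to x_1+…+x_4 = 11 number C(11+3,3) = 364.
Subtract solutions that violate a single cap (substitute x_i' = x_i − (cap_i+1)): x_1 ≥ 4 gives C(10,3) = 120; x_2 ≥ 6 gives C(8,3) = 56; x_3 ≥ 3 gives C(11,3) = 165; x_4 ≥ 4 gives C(10,3) = 120. Together 461.
Add back pairs where two caps are both exceeded: 4 + 35 + 20 + 10 + 4 + 35 = 108.
Subtract triples: 0 + 0 + 1 + 0 = 1.
By inclusion–exclusion the count is 364 − 461 + 108 − 1 = 10.

10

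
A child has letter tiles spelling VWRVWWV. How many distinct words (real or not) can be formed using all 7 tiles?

140

Letter multiplicities in VWRVWWV: R×1, V×3, W×3.
The number of distinct arrangements is 7!/(3!·3!) = 5040/36 = 140.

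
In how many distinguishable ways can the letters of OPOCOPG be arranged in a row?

The 7 letters of OPOCOPG have repeats: O appearing 3 times and P appearing twice.
So there are 7! / (3!·2!) = 420 distinguishable arrangements.

420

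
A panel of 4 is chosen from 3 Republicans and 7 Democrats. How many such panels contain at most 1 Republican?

Split by how many Republicans are chosen (0 through 1).
Sum: C(3,0)·C(7,4) + C(3,1)·C(7,3) = 35 + 105 = 140.

140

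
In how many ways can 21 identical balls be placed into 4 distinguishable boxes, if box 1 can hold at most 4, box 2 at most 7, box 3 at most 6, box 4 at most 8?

35

Without the upper bounds there are C(24,3) = 2024 ways to split 21 among 4 boxes.
Subtract solutions that violate a single cap (substitute x_i' = x_i − (cap_i+1)): x_1 ≥ 5 gives C(19,3) = 969; x_2 ≥ 8 gives C(16,3) = 560; x_3 ≥ 7 gives C(17,3) = 680; x_4 ≥ 9 gives C(15,3) = 455. Together 2664.
Add back pairs where two caps are both exceeded: 165 + 220 + 120 + 84 + 35 + 56 = 680.
Subtract triples: 4 + 0 + 1 + 0 = 5.
By inclusion–exclusion the count is 2024 − 2664 + 680 − 5 = 35.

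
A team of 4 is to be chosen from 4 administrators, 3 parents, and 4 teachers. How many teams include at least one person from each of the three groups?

192

Unrestricted: C(11,4) = 330 ways to pick any 4 of the 11.
Subtract selections that omit an entire group: no administrators → C(7,4) = 35; no parents → C(8,4) = 70; no teachers → C(7,4) = 35.
Add back selections omitting two groups (i.e. drawn from a single group): C(4,4) + C(3,4) + C(4,4) = 2.
By inclusion–exclusion: 330 − 140 + 2 = 192.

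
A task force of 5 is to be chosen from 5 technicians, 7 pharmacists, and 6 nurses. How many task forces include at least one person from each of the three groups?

6055

With no constraint there are C(18,5) = 8568 possible selections.
Subtract selections that omit an entire group: no technicians → C(13,5) = 1287; no pharmacists → C(11,5) = 462; no nurses → C(12,5) = 792.
Add back selections omitting two groups (i.e. drawn from a single group): C(5,5) + C(7,5) + C(6,5) = 28.
By inclusion–exclusion: 8568 − 2541 + 28 = 6055.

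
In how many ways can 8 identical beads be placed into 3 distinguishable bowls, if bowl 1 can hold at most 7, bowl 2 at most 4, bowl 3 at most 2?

Ignoring the caps, the number of non-negative solutions to x_1+…+x_3 = 8 is C(10,2) = 45.
Subtract solutions that violate a single cap (substitute x_i' = x_i − (cap_i+1)): x_1 ≥ 8 gives C(2,2) = 1; x_2 ≥ 5 gives C(5,2) = 10; x_3 ≥ 3 gives C(7,2) = 21. Together 32.
Add back pairs where two caps are both exceeded: 0 + 0 + 1 = 1.
By inclusion–exclusion the count is 45 − 32 + 1 = 14.

14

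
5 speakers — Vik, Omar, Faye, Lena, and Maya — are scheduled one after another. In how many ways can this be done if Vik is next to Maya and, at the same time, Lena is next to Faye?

Treat {Vik,Maya} as one block (2 orders) and {Lena,Faye} as another (2 orders).
That leaves 3 units to arrange: 2 × 2 × 3! = 4 × 6 = 24.

24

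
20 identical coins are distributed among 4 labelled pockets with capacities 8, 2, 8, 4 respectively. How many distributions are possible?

Ignoring the caps, the number of non-negative solutions to x_1+…+x_4 = 20 is C(23,3) = 1771.
Subtract solutions that violate a single cap (substitute x_i' = x_i − (cap_i+1)): x_1 ≥ 9 gives C(14,3) = 364; x_2 ≥ 3 gives C(20,3) = 1140; x_3 ≥ 9 gives C(14,3) = 364; x_4 ≥ 5 gives C(18,3) = 816. Together 2684.
Add back pairs where two caps are both exceeded: 165 + 10 + 84 + 165 + 455 + 84 = 963.
Subtract triples: 0 + 20 + 0 + 20 = 40.
By inclusion–exclusion the count is 1771 − 2684 + 963 − 40 = 10.

10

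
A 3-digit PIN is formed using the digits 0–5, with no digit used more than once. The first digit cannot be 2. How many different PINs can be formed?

The first digit has 6−1 = 5 choices (anything except 2).
The remaining 2 digits are filled from the other 5 symbols without repetition: 5 × 4 = 20.
Total: 5 × 20 = 100.

100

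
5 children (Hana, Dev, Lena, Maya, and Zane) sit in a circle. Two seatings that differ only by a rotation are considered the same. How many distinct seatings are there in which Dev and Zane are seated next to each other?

12

Glue Dev and Zane into a block (2 internal orders). Seating 4 units around a circle gives (3)! arrangements.
So 2 × (3)! = 2 × 6 = 12.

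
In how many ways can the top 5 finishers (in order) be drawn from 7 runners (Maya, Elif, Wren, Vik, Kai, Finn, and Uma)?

2520

This is an ordered selection of 5 from 7: P(7,5).
That gives 7 × 6 × 5 × 4 × 3 = 2520.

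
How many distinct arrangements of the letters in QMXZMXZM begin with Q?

210

With the first slot taken by Q, it remains to arrange the other 7 letters (MXZMXZM).
Those 7 letters have M appearing 3 times, X appearing twice, and Z appearing twice, giving (7)!/(3!·2!·2!) = 210.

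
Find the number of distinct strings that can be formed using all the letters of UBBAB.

20

The 5 letters of UBBAB have repeats: B appearing 3 times.
The number of distinct arrangements is 5!/(3!) = 120/6 = 20.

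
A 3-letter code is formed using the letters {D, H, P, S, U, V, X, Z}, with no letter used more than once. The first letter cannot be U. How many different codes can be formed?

294

The first letter has 8−1 = 7 choices (anything except U).
The remaining 2 letters are filled from the other 7 symbols without repetition: 7 × 6 = 42.
Total: 7 × 42 = 294.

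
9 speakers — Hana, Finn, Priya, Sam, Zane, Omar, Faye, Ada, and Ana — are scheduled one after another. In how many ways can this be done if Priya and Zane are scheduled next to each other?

Glue Priya and Zane into one block (2 internal orders), leaving 8 units to arrange in a row.
That gives 2 × 8! = 2 × 40320 = 80640.

80640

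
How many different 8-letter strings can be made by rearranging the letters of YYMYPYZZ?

The 8 letters of YYMYPYZZ have repeats: Y appearing 4 times and Z appearing twice.
The number of distinct arrangements is 8!/(4!·2!) = 40320/48 = 840.

840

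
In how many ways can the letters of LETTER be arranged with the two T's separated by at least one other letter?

Total arrangements of LETTER: 6!/(2!·2!) = 180.
If the two T's are adjacent, glue them into one block, leaving 5 items to arrange: (5)!/(2!) = 60 ways.
Subtracting, 180 − 60 = 120 arrangements keep the T's apart.

120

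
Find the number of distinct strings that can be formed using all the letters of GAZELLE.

1260

GAZELLE has 7 letters with E appearing twice and L appearing twice.
Dividing 7! = 5040 by 2!·2! = 4 for the repeated letters gives 1260.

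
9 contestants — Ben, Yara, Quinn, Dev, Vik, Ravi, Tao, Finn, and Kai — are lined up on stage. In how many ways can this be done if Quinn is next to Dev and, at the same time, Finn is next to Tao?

20160

Treat {Quinn,Dev} as one block (2 orders) and {Finn,Tao} as another (2 orders).
That leaves 7 units to arrange: 2 × 2 × 7! = 4 × 5040 = 20160.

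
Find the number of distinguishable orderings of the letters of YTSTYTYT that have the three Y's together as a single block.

Treat the 3 copies of Y as a single block. The multiset to arrange is then {YYY, S, T, T, T, T}, 6 items in all.
That gives (6)!/(4!) = 30 arrangements.

30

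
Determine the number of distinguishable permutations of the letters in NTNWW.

The 5 letters of NTNWW have repeats: N appearing twice and W appearing twice.
The number of distinct arrangements is 5!/(2!·2!) = 120/4 = 30.

30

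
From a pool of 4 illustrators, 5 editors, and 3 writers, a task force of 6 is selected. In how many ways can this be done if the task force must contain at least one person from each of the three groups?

With no constraint there are C(12,6) = 924 possible selections.
Subtract selections that omit an entire group: no illustrators → C(8,6) = 28; no editors → C(7,6) = 7; no writers → C(9,6) = 84.
Add back selections omitting two groups (i.e. drawn from a single group): C(4,6) + C(5,6) + C(3,6) = 0.
By inclusion–exclusion: 924 − 119 + 0 = 805.

805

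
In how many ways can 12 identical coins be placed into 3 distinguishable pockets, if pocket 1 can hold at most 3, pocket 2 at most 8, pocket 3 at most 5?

14

By stars and bars, unrestricted non-negative solutions to x_1+…+x_3 = 12 number C(12+2,2) = 91.
Subtract solutions that violate a single cap (substitute x_i' = x_i − (cap_i+1)): x_1 ≥ 4 gives C(10,2) = 45; x_2 ≥ 9 gives C(5,2) = 10; x_3 ≥ 6 gives C(8,2) = 28. Together 83.
Add back pairs where two caps are both exceeded: 0 + 6 + 0 = 6.
By inclusion–exclusion the count is 91 − 83 + 6 = 14.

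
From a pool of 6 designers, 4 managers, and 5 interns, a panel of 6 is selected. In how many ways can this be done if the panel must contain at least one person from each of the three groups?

4250

Total 6-person selections from all 15: C(15,6) = 5005.
Subtract selections that omit an entire group: no designers → C(9,6) = 84; no managers → C(11,6) = 462; no interns → C(10,6) = 210.
Add back selections omitting two groups (i.e. drawn from a single group): C(6,6) + C(4,6) + C(5,6) = 1.
By inclusion–exclusion: 5005 − 756 + 1 = 4250.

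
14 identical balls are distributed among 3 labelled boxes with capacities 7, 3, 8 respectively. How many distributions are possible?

Without the upper bounds there are C(16,2) = 120 ways to split 14 among 3 boxes.
Subtract solutions that violate a single cap (substitute x_i' = x_i − (cap_i+1)): x_1 ≥ 8 gives C(8,2) = 28; x_2 ≥ 4 gives C(12,2) = 66; x_3 ≥ 9 gives C(7,2) = 21. Together 115.
Add back pairs where two caps are both exceeded: 6 + 0 + 3 = 9.
By inclusion–exclusion the count is 120 − 115 + 9 = 14.

14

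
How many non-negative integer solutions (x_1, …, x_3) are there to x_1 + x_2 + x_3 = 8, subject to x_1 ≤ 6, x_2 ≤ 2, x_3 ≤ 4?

12

By stars and bars, unrestricted non-negative solutions to x_1+…+x_3 = 8 number C(8+2,2) = 45.
Subtract solutions that violate a single cap (substitute x_i' = x_i − (cap_i+1)): x_1 ≥ 7 gives C(3,2) = 3; x_2 ≥ 3 gives C(7,2) = 21; x_3 ≥ 5 gives C(5,2) = 10. Together 34.
Add back pairs where two caps are both exceeded: 0 + 0 + 1 = 1.
By inclusion–exclusion the count is 45 − 34 + 1 = 12.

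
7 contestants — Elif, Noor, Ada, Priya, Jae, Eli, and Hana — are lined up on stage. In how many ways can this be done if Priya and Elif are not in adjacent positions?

3600

Of the 7! = 5040 arrangements, those with Priya and Elif adjacent number 2 × 6! = 1440 (treat the pair as a block with 2 internal orders).
Complementary counting: 5040 − 1440 = 3600.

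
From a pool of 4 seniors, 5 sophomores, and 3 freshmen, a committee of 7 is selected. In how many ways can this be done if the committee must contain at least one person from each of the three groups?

747

With no constraint there are C(12,7) = 792 possible selections.
Subtract selections that omit an entire group: no seniors → C(8,7) = 8; no sophomores → C(7,7) = 1; no freshmen → C(9,7) = 36.
Add back selections omitting two groups (i.e. drawn from a single group): C(4,7) + C(5,7) + C(3,7) = 0.
By inclusion–exclusion: 792 − 45 + 0 = 747.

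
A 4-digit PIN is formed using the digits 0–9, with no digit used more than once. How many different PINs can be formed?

5040

With no repetition, fill the 4 digits in order: 10 choices, then 9, down to 7.
10 × 9 × 8 × 7 = 5040.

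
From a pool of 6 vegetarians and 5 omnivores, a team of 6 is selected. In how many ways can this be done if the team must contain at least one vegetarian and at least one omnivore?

461

Unrestricted: C(11,6) = 462 ways to pick any 6 of the 11.
Selections missing a whole group: no vegetarians → C(5,6) = 0; no omnivores → C(6,6) = 1.
Both groups omitted at once is impossible, so 462 − 1 = 461.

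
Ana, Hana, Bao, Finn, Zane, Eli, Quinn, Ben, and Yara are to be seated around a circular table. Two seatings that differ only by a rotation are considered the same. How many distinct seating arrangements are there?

Seat Ana anywhere (absorbing the rotational symmetry), then permute the other 8: (8)! = 40320.

40320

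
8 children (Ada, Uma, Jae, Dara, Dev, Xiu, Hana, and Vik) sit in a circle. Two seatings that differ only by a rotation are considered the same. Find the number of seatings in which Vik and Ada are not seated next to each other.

3600

All circular seatings of 8 people number (7)! = 5040.
Those with Vik next to Ada: fuse the pair into one unit and seat 7 units around a circle — 2·(6)! = 1440.
Subtracting, 5040 − 1440 = 3600.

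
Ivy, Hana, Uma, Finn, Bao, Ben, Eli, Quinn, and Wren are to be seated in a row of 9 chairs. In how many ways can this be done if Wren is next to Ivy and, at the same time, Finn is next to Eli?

Treat {Wren,Ivy} as one block (2 orders) and {Finn,Eli} as another (2 orders).
That leaves 7 units to arrange: 2 × 2 × 7! = 4 × 5040 = 20160.

20160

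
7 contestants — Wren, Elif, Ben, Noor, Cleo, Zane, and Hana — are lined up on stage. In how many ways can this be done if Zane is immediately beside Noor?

Glue Zane and Noor into one block (2 internal orders), leaving 6 units to arrange in a row.
That gives 2 × 6! = 2 × 720 = 1440.

1440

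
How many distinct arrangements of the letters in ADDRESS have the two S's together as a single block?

360

Treat the 2 copies of S as a single block. The multiset to arrange is then {SS, A, D, D, E, R}, 6 items in all.
That gives (6)!/(2!) = 360 arrangements.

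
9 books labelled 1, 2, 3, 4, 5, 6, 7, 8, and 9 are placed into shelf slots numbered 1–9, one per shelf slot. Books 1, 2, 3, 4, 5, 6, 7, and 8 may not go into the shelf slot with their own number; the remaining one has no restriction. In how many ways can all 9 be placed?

Let Aᵢ (for 1 ≤ i ≤ 8) be the placements that put book i in its forbidden shelf slot. Any j of these fix j positions, leaving (9−j)! ways to fill the rest, and there are C(8,j) ways to pick which j.
By inclusion–exclusion, the number of valid placements is Σ_{j=0}^{8} (−1)^j C(8,j)·(9−j)!.
Computing: 362880 − 322560 + 141120 − 40320 + 8400 − 1344 + 168 − 16 + 1 = 148329.

148329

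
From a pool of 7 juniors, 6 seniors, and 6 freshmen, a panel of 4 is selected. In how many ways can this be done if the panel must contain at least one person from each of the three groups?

Total 4-person selections from all 19: C(19,4) = 3876.
Subtract selections that omit an entire group: no juniors → C(12,4) = 495; no seniors → C(13,4) = 715; no freshmen → C(13,4) = 715.
Add back selections omitting two groups (i.e. drawn from a single group): C(7,4) + C(6,4) + C(6,4) = 65.
By inclusion–exclusion: 3876 − 1925 + 65 = 2016.

2016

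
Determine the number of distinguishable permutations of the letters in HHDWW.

30

HHDWW has 5 letters with H appearing twice and W appearing twice.
The number of distinct arrangements is 5!/(2!·2!) = 120/4 = 30.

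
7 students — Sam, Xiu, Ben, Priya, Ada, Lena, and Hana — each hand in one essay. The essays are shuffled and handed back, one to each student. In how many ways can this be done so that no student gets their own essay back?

1854

Let Aᵢ be the assignments in which student i gets their own essay. We want the size of the complement of A₁∪…∪A_7.
By inclusion–exclusion this is Σ_{j=0}^{7} (−1)^j C(7,j)·(7−j)!.
Computing: 5040 − 5040 + 2520 − 840 + 210 − 42 + 7 − 1 = 1854.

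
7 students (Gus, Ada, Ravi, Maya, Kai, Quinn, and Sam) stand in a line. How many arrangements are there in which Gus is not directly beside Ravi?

3600

There are 7! = 5040 arrangements in all. If Gus and Ravi are adjacent, merging them into one block gives 2·(6)! = 1440 arrangements.
So 5040 − 1440 = 3600 arrangements keep them apart.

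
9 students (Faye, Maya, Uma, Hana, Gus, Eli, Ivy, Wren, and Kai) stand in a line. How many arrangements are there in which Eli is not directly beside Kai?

Of the 9! = 362880 arrangements, those with Eli and Kai adjacent number 2 × 8! = 80640 (treat the pair as a block with 2 internal orders).
Complementary counting: 362880 − 80640 = 282240.

282240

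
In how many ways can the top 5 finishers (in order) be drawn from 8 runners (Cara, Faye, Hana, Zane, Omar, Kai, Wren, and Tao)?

There are 8 choices for 1st place, 7 for 2nd, and so on down to 4 for position 5.
That gives 8 × 7 × 6 × 5 × 4 = 6720.

6720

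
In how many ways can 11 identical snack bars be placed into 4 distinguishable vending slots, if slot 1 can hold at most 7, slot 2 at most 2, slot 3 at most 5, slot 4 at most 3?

Without the upper bounds there are C(14,3) = 364 ways to split 11 among 4 vending slots.
Subtract solutions that violate a single cap (substitute x_i' = x_i − (cap_i+1)): x_1 ≥ 8 gives C(6,3) = 20; x_2 ≥ 3 gives C(11,3) = 165; x_3 ≥ 6 gives C(8,3) = 56; x_4 ≥ 4 gives C(10,3) = 120. Together 361.
Add back pairs where two caps are both exceeded: 1 + 0 + 0 + 10 + 35 + 4 = 50.
By inclusion–exclusion the count is 364 − 361 + 50 = 53.

53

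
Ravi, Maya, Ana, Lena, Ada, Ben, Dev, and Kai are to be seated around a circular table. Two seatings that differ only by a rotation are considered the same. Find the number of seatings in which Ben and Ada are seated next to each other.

1440

Glue Ben and Ada into a block (2 internal orders). Seating 7 units around a circle gives (6)! arrangements.
So 2 × (6)! = 2 × 720 = 1440.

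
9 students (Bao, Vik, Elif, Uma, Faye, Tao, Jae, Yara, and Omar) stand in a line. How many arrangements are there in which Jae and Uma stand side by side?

80640

Place the 7 others and the Jae-Uma pair as 8 objects in a line; the pair has 2 internal arrangements.
So the count is 2·(8)! = 80640.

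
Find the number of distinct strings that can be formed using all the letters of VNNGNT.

120

The 6 letters of VNNGNT have repeats: N appearing 3 times.
So there are 6! / (3!) = 120 distinguishable arrangements.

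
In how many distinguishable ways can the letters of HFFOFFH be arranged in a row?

HFFOFFH has 7 letters with F appearing 4 times and H appearing twice.
Dividing 7! = 5040 by 4!·2! = 48 for the repeated letters gives 105.

105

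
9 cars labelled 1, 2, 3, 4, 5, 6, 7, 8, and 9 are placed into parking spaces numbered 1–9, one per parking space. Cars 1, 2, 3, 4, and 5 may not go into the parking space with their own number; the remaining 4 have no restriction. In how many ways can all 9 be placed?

Let Aᵢ (for 1 ≤ i ≤ 5) be the placements that put car i in its forbidden parking space. Any j of these fix j positions, leaving (9−j)! ways to fill the rest, and there are C(5,j) ways to pick which j.
By inclusion–exclusion, the number of valid placements is Σ_{j=0}^{5} (−1)^j C(5,j)·(9−j)!.
Computing: 362880 − 201600 + 50400 − 7200 + 600 − 24 = 205056.

205056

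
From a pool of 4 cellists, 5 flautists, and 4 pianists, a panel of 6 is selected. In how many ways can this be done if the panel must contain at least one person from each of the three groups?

1520

With no constraint there are C(13,6) = 1716 possible selections.
Selections missing a whole group: no cellists → C(9,6) = 84; no flautists → C(8,6) = 28; no pianists → C(9,6) = 84.
Add back selections omitting two groups (i.e. drawn from a single group): C(4,6) + C(5,6) + C(4,6) = 0.
By inclusion–exclusion: 1716 − 196 + 0 = 1520.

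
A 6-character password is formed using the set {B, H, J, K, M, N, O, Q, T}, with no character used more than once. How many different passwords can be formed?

60480

With no repetition, fill the 6 characters in order: 9 choices, then 8, down to 4.
9 × 8 × 7 × 6 × 5 × 4 = 60480.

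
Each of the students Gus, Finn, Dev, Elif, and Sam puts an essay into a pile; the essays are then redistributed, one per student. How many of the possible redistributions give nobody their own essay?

Let Aᵢ be the assignments in which student i gets their own essay. We want the size of the complement of A₁∪…∪A_5.
By inclusion–exclusion this is Σ_{j=0}^{5} (−1)^j C(5,j)·(5−j)!.
Computing: 120 − 120 + 60 − 20 + 5 − 1 = 44.

44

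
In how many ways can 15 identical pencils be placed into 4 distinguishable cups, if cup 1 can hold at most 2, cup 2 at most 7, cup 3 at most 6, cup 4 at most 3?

19

By stars and bars, unrestricted non-negative solutions to x_1+…+x_4 = 15 number C(15+3,3) = 816.
Subtract solutions that violate a single cap (substitute x_i' = x_i − (cap_i+1)): x_1 ≥ 3 gives C(15,3) = 455; x_2 ≥ 8 gives C(10,3) = 120; x_3 ≥ 7 gives C(11,3) = 165; x_4 ≥ 4 gives C(14,3) = 364. Together 1104.
Add back pairs where two caps are both exceeded: 35 + 56 + 165 + 1 + 20 + 35 = 312.
Subtract triples: 0 + 1 + 4 + 0 = 5.
By inclusion–exclusion the count is 816 − 1104 + 312 − 5 = 19.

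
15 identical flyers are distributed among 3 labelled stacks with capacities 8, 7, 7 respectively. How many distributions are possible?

36

Ignoring the caps, the number of non-negative solutions to x_1+…+x_3 = 15 is C(17,2) = 136.
Subtract solutions that violate a single cap (substitute x_i' = x_i − (cap_i+1)): x_1 ≥ 9 gives C(8,2) = 28; x_2 ≥ 8 gives C(9,2) = 36; x_3 ≥ 8 gives C(9,2) = 36. Together 100.
No two caps can be exceeded simultaneously, so the pair terms are all 0.
By inclusion–exclusion the count is 136 − 100 + 0 = 36.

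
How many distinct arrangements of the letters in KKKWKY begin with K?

20

Fix K in the first position and arrange the remaining 5 letters.
Those 5 letters have K appearing 3 times, giving (5)!/(3!) = 20.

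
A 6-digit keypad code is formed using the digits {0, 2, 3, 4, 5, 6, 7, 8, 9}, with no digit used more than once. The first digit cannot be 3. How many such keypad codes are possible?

53760

The first digit has 9−1 = 8 choices (anything except 3).
The remaining 5 digits are filled from the other 8 symbols without repetition: 8 × 7 × 6 × 5 × 4 = 6720.
Total: 8 × 6720 = 53760.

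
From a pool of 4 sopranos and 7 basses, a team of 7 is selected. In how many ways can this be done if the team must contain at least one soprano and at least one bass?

Unrestricted: C(11,7) = 330 ways to pick any 7 of the 11.
Subtract selections that omit an entire group: no sopranos → C(7,7) = 1; no basses → C(4,7) = 0.
Both groups omitted at once is impossible, so 330 − 1 = 329.

329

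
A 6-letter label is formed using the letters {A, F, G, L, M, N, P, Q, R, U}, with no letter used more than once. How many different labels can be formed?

Choose and order 6 of the 10 symbols: the first letter has 10 options, the next 9, and so on down to 5.
10 × 9 × 8 × 7 × 6 × 5 = 151200.

151200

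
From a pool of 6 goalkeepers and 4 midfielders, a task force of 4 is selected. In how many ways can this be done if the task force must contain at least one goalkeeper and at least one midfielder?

194

Unrestricted: C(10,4) = 210 ways to pick any 4 of the 10.
Selections missing a whole group: no goalkeepers → C(4,4) = 1; no midfielders → C(6,4) = 15.
Both groups omitted at once is impossible, so 210 − 16 = 194.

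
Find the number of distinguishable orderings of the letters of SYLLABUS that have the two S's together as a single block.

2520

Treat the 2 copies of S as a single block. The multiset to arrange is then {SS, A, B, L, L, U, Y}, 7 items in all.
That gives (7)!/(2!) = 2520 arrangements.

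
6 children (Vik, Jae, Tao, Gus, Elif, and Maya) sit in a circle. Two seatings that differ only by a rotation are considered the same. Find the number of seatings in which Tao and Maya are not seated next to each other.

All circular seatings of 6 people number (5)! = 120.
Seatings with Tao beside Maya: treat them as a block with 2 internal orders, giving 2 × (4)! = 48.
Subtracting, 120 − 48 = 72.

72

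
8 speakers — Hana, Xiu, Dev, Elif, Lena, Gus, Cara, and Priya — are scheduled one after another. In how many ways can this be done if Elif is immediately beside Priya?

10080

Treat {Elif, Priya} as a single unit. There are 7 units to order, and the pair itself can be ordered 2 ways.
That gives 2 × 7! = 2 × 5040 = 10080.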